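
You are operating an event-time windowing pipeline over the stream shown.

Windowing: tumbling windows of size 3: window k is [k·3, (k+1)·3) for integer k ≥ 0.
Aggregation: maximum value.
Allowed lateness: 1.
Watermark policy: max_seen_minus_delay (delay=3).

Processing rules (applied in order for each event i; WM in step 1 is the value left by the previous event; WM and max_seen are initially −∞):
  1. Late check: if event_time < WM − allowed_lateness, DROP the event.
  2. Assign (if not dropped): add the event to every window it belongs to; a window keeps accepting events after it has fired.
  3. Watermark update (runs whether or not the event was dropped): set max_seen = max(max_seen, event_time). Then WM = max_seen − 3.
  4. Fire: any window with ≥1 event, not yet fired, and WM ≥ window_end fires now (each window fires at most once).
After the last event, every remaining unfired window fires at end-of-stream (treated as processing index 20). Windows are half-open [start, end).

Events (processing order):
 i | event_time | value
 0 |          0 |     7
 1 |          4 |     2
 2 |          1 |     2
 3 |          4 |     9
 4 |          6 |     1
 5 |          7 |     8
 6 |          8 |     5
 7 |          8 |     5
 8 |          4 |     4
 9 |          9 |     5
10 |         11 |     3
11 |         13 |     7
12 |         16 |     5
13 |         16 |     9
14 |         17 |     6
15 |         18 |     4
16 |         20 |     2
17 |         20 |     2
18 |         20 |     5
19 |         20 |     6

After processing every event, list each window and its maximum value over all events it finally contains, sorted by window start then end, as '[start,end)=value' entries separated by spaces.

i=0 t=0 v=7: → [0,3); WM=-3
i=1 t=4 v=2: → [3,6); WM=1
i=2 t=1 v=2: → [0,3); WM=1
i=3 t=4 v=9: → [3,6); WM=1
i=4 t=6 v=1: → [6,9); WM=3; [0,3) fires=7
i=5 t=7 v=8: → [6,9); WM=4
i=6 t=8 v=5: → [6,9); WM=5
i=7 t=8 v=5: → [6,9); WM=5
i=8 t=4 v=4: → [3,6); WM=5
i=9 t=9 v=5: → [9,12); WM=6; [3,6) fires=9
i=10 t=11 v=3: → [9,12); WM=8
i=11 t=13 v=7: → [12,15); WM=10; [6,9) fires=8
i=12 t=16 v=5: → [15,18); WM=13; [9,12) fires=5
i=13 t=16 v=9: → [15,18); WM=13
i=14 t=17 v=6: → [15,18); WM=14
i=15 t=18 v=4: → [18,21); WM=15; [12,15) fires=7
i=16 t=20 v=2: → [18,21); WM=17
i=17 t=20 v=2: → [18,21); WM=17
i=18 t=20 v=5: → [18,21); WM=17
i=19 t=20 v=6: → [18,21); WM=17

[0,3)=7 [3,6)=9 [6,9)=8 [9,12)=5 [12,15)=7 [15,18)=9 [18,21)=6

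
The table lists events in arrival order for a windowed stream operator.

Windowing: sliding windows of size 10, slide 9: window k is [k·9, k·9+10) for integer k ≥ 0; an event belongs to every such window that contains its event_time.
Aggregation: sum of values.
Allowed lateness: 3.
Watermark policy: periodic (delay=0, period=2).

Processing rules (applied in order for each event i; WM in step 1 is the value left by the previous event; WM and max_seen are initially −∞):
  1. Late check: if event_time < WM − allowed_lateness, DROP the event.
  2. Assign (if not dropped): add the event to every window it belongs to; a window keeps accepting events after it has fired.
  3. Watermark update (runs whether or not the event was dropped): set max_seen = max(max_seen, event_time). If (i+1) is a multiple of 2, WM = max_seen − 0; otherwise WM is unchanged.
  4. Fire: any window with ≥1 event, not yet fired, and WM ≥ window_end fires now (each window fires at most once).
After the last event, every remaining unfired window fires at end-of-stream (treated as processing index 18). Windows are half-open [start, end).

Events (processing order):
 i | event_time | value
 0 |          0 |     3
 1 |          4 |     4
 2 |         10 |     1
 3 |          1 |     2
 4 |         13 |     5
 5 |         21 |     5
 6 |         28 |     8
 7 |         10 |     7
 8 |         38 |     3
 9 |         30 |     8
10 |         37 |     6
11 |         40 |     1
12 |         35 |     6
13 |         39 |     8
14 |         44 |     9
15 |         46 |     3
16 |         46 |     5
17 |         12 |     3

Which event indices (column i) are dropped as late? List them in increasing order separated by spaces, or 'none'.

7 12 17

i=0 t=0 v=3: → [0,10); WM=−∞
i=1 t=4 v=4: → [0,10); WM=4
i=2 t=10 v=1: → [9,19); WM=4
i=3 t=1 v=2: → [0,10); WM=10; [0,10) fires=9
i=4 t=13 v=5: → [9,19); WM=10
i=5 t=21 v=5: → [18,28); WM=21; [9,19) fires=6
i=6 t=28 v=8: → [27,37); WM=21
i=7 t=10 v=7: DROP (t<21-3); WM=28; [18,28) fires=5
i=8 t=38 v=3: → [36,46); WM=28
i=9 t=30 v=8: → [27,37); WM=38; [27,37) fires=16
i=10 t=37 v=6: → [36,46); WM=38
i=11 t=40 v=1: → [36,46); WM=40
i=12 t=35 v=6: DROP (t<40-3); WM=40
i=13 t=39 v=8: → [36,46); WM=40
i=14 t=44 v=9: → [36,46); WM=40
i=15 t=46 v=3: → [45,55); WM=46; [36,46) fires=27
i=16 t=46 v=5: → [45,55); WM=46
i=17 t=12 v=3: DROP (t<46-3); WM=46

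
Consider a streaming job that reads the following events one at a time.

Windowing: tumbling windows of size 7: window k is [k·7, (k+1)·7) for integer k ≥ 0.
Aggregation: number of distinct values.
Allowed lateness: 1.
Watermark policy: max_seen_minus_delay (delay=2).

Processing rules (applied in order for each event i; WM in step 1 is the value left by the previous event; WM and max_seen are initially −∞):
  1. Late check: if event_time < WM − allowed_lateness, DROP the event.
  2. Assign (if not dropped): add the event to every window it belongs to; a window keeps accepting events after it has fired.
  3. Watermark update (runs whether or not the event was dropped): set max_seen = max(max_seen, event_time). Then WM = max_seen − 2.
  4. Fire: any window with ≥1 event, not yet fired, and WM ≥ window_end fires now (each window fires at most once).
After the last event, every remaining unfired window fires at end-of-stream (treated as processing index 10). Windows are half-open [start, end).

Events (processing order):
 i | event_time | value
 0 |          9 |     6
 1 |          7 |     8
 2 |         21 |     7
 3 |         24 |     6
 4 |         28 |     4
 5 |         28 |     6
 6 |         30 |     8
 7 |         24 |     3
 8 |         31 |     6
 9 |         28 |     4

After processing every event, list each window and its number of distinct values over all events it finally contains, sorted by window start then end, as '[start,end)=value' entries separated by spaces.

[7,14)=2 [21,28)=2 [28,35)=3

i=0 t=9 v=6: → [7,14); WM=7
i=1 t=7 v=8: → [7,14); WM=7
i=2 t=21 v=7: → [21,28); WM=19; [7,14) fires=2
i=3 t=24 v=6: → [21,28); WM=22
i=4 t=28 v=4: → [28,35); WM=26
i=5 t=28 v=6: → [28,35); WM=26
i=6 t=30 v=8: → [28,35); WM=28; [21,28) fires=2
i=7 t=24 v=3: DROP (t<28-1); WM=28
i=8 t=31 v=6: → [28,35); WM=29
i=9 t=28 v=4: → [28,35); WM=29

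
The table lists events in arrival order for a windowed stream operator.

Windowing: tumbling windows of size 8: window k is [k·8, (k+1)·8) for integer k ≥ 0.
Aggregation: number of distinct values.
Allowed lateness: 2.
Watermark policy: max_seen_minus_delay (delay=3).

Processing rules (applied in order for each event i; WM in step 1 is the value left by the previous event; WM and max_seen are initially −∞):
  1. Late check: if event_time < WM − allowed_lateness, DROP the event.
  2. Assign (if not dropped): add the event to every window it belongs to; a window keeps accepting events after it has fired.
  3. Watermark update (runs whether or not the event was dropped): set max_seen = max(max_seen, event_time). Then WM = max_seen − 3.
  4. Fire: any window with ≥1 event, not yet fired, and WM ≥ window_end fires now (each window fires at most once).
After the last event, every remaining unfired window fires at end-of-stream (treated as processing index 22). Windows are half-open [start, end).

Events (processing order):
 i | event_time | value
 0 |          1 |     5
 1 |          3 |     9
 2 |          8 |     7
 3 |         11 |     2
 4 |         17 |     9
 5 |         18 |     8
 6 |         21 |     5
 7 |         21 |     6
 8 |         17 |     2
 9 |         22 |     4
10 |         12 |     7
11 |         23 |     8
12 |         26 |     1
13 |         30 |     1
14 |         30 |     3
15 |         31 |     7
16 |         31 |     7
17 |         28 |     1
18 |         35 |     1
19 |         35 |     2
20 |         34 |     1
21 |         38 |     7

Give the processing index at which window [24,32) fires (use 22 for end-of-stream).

i=0 t=1 v=5: → [0,8); WM=-2
i=1 t=3 v=9: → [0,8); WM=0
i=2 t=8 v=7: → [8,16); WM=5
i=3 t=11 v=2: → [8,16); WM=8; [0,8) fires=2
i=4 t=17 v=9: → [16,24); WM=14
i=5 t=18 v=8: → [16,24); WM=15
i=6 t=21 v=5: → [16,24); WM=18; [8,16) fires=2
i=7 t=21 v=6: → [16,24); WM=18
i=8 t=17 v=2: → [16,24); WM=18
i=9 t=22 v=4: → [16,24); WM=19
i=10 t=12 v=7: DROP (t<19-2); WM=19
i=11 t=23 v=8: → [16,24); WM=20
i=12 t=26 v=1: → [24,32); WM=23
i=13 t=30 v=1: → [24,32); WM=27; [16,24) fires=6
i=14 t=30 v=3: → [24,32); WM=27
i=15 t=31 v=7: → [24,32); WM=28
i=16 t=31 v=7: → [24,32); WM=28
i=17 t=28 v=1: → [24,32); WM=28
i=18 t=35 v=1: → [32,40); WM=32; [24,32) fires=3
i=19 t=35 v=2: → [32,40); WM=32
i=20 t=34 v=1: → [32,40); WM=32
i=21 t=38 v=7: → [32,40); WM=35

18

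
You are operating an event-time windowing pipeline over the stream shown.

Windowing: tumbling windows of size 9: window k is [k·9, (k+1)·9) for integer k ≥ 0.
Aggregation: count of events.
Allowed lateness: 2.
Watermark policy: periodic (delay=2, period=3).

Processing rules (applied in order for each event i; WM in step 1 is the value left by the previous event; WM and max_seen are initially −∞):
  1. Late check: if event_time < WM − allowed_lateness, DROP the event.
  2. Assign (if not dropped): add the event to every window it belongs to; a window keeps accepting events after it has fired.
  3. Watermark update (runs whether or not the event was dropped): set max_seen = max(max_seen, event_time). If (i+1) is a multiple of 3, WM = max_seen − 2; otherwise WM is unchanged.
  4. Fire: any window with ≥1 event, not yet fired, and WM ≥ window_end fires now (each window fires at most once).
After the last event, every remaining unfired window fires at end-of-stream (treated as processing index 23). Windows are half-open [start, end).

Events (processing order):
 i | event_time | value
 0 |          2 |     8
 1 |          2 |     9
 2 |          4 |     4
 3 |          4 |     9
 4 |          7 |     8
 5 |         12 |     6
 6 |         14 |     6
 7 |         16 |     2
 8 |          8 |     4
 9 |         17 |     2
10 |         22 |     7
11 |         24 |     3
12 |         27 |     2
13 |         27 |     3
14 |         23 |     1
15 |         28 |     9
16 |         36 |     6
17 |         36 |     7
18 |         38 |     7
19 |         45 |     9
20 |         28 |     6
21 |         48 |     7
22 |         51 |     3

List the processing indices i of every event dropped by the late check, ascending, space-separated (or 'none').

i=0 t=2 v=8: → [0,9); WM=−∞
i=1 t=2 v=9: → [0,9); WM=−∞
i=2 t=4 v=4: → [0,9); WM=2
i=3 t=4 v=9: → [0,9); WM=2
i=4 t=7 v=8: → [0,9); WM=2
i=5 t=12 v=6: → [9,18); WM=10; [0,9) fires=5
i=6 t=14 v=6: → [9,18); WM=10
i=7 t=16 v=2: → [9,18); WM=10
i=8 t=8 v=4: → [0,9); WM=14
i=9 t=17 v=2: → [9,18); WM=14
i=10 t=22 v=7: → [18,27); WM=14
i=11 t=24 v=3: → [18,27); WM=22; [9,18) fires=4
i=12 t=27 v=2: → [27,36); WM=22
i=13 t=27 v=3: → [27,36); WM=22
i=14 t=23 v=1: → [18,27); WM=25
i=15 t=28 v=9: → [27,36); WM=25
i=16 t=36 v=6: → [36,45); WM=25
i=17 t=36 v=7: → [36,45); WM=34; [18,27) fires=3
i=18 t=38 v=7: → [36,45); WM=34
i=19 t=45 v=9: → [45,54); WM=34
i=20 t=28 v=6: DROP (t<34-2); WM=43; [27,36) fires=3
i=21 t=48 v=7: → [45,54); WM=43
i=22 t=51 v=3: → [45,54); WM=43

20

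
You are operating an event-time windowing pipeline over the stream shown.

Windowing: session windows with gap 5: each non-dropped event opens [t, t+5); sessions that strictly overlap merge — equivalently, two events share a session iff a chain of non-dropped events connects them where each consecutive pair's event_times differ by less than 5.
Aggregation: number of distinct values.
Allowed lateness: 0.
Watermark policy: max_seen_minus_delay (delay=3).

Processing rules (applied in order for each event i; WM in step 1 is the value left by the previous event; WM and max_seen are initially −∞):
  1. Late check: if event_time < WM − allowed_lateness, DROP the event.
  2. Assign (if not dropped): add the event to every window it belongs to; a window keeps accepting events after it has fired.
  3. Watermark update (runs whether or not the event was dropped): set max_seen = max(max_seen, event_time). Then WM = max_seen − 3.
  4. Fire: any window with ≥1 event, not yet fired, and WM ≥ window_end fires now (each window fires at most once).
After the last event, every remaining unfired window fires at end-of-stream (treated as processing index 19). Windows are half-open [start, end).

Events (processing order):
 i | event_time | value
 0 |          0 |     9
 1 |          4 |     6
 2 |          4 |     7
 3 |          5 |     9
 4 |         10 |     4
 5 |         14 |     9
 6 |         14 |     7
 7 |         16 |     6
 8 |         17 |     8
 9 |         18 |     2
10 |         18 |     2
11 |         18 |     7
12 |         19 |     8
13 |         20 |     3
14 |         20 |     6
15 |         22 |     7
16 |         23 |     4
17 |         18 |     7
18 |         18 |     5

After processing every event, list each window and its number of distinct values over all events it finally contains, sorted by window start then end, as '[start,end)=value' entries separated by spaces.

i=0 t=0 v=9: → [0,5); WM=-3
i=1 t=4 v=6: → [0,9); WM=1
i=2 t=4 v=7: → [0,9); WM=1
i=3 t=5 v=9: → [0,10); WM=2
i=4 t=10 v=4: → [10,15); WM=7
i=5 t=14 v=9: → [10,19); WM=11
i=6 t=14 v=7: → [10,19); WM=11
i=7 t=16 v=6: → [10,21); WM=13
i=8 t=17 v=8: → [10,22); WM=14
i=9 t=18 v=2: → [10,23); WM=15
i=10 t=18 v=2: → [10,23); WM=15
i=11 t=18 v=7: → [10,23); WM=15
i=12 t=19 v=8: → [10,24); WM=16
i=13 t=20 v=3: → [10,25); WM=17
i=14 t=20 v=6: → [10,25); WM=17
i=15 t=22 v=7: → [10,27); WM=19
i=16 t=23 v=4: → [10,28); WM=20
i=17 t=18 v=7: DROP (t<20-0); WM=20
i=18 t=18 v=5: DROP (t<20-0); WM=20

[0,10)=3 [10,28)=7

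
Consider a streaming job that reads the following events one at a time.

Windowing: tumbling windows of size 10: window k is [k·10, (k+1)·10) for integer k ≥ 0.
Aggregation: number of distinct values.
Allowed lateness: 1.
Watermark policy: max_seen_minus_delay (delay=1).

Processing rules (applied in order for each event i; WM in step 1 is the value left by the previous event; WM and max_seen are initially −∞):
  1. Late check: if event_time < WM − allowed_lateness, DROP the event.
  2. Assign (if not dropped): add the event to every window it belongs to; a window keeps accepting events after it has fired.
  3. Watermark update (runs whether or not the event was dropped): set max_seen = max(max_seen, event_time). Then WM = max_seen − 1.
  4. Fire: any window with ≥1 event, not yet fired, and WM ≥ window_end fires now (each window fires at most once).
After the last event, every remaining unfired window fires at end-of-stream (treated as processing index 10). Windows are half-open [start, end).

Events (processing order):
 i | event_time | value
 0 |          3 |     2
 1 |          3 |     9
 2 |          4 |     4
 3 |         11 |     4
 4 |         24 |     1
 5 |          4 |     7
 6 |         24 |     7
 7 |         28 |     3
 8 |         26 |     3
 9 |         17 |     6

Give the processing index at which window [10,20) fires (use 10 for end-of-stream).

i=0 t=3 v=2: → [0,10); WM=2
i=1 t=3 v=9: → [0,10); WM=2
i=2 t=4 v=4: → [0,10); WM=3
i=3 t=11 v=4: → [10,20); WM=10; [0,10) fires=3
i=4 t=24 v=1: → [20,30); WM=23; [10,20) fires=1
i=5 t=4 v=7: DROP (t<23-1); WM=23
i=6 t=24 v=7: → [20,30); WM=23
i=7 t=28 v=3: → [20,30); WM=27
i=8 t=26 v=3: → [20,30); WM=27
i=9 t=17 v=6: DROP (t<27-1); WM=27

4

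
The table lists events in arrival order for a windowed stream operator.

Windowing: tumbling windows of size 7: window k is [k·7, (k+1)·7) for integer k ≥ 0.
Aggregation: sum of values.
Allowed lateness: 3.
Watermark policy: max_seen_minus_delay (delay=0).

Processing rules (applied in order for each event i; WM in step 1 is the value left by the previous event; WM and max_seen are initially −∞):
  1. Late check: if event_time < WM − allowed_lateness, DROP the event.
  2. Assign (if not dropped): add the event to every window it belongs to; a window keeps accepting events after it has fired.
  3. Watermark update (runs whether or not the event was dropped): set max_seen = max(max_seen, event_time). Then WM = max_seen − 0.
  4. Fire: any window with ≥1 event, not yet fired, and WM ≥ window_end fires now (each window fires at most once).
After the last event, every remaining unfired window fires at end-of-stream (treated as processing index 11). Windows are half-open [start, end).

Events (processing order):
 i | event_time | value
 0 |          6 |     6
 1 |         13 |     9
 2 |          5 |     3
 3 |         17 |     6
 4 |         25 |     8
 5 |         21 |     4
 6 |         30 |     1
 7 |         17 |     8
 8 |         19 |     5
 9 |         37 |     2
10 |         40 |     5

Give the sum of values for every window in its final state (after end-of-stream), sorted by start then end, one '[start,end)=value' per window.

i=0 t=6 v=6: → [0,7); WM=6
i=1 t=13 v=9: → [7,14); WM=13; [0,7) fires=6
i=2 t=5 v=3: DROP (t<13-3); WM=13
i=3 t=17 v=6: → [14,21); WM=17; [7,14) fires=9
i=4 t=25 v=8: → [21,28); WM=25; [14,21) fires=6
i=5 t=21 v=4: DROP (t<25-3); WM=25
i=6 t=30 v=1: → [28,35); WM=30; [21,28) fires=8
i=7 t=17 v=8: DROP (t<30-3); WM=30
i=8 t=19 v=5: DROP (t<30-3); WM=30
i=9 t=37 v=2: → [35,42); WM=37; [28,35) fires=1
i=10 t=40 v=5: → [35,42); WM=40

[0,7)=6 [7,14)=9 [14,21)=6 [21,28)=8 [28,35)=1 [35,42)=7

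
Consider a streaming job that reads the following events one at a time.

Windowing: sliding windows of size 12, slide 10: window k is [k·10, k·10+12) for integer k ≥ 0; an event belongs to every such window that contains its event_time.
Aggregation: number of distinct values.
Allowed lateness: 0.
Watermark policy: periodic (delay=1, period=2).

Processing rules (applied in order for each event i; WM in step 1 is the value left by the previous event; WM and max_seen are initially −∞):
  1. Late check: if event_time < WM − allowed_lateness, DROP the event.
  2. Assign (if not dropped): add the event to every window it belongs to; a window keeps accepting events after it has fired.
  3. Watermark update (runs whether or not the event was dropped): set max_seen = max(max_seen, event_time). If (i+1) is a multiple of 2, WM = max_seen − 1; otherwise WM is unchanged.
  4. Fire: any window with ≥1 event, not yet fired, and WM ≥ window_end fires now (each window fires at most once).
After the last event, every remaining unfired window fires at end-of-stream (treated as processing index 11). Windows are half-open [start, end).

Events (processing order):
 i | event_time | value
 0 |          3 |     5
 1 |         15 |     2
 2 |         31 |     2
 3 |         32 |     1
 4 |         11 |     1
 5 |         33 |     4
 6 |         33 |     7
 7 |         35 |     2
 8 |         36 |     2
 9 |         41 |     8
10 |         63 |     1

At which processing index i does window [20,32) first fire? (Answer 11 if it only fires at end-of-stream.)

5

i=0 t=3 v=5: → [0,12); WM=−∞
i=1 t=15 v=2: → [10,22); WM=14; [0,12) fires=1
i=2 t=31 v=2: → [30,42),[20,32); WM=14
i=3 t=32 v=1: → [30,42); WM=31; [10,22) fires=1
i=4 t=11 v=1: DROP (t<31-0); WM=31
i=5 t=33 v=4: → [30,42); WM=32; [20,32) fires=1
i=6 t=33 v=7: → [30,42); WM=32
i=7 t=35 v=2: → [30,42); WM=34
i=8 t=36 v=2: → [30,42); WM=34
i=9 t=41 v=8: → [40,52),[30,42); WM=40
i=10 t=63 v=1: → [60,72); WM=40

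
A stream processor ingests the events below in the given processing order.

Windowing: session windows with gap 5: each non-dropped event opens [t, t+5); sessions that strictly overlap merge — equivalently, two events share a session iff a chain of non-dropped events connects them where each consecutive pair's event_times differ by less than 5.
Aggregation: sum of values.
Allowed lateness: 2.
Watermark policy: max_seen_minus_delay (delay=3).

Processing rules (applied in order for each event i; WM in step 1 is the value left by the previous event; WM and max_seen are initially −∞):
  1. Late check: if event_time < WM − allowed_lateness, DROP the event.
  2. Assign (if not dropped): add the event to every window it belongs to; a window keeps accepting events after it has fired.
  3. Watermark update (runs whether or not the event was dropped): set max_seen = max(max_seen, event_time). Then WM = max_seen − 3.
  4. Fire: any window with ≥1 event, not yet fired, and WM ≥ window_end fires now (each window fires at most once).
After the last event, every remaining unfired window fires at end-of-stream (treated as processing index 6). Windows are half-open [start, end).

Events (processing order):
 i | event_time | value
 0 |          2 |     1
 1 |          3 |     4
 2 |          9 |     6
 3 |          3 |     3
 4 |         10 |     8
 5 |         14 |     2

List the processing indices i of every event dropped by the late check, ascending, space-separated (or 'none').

3

i=0 t=2 v=1: → [2,7); WM=-1
i=1 t=3 v=4: → [2,8); WM=0
i=2 t=9 v=6: → [9,14); WM=6
i=3 t=3 v=3: DROP (t<6-2); WM=6
i=4 t=10 v=8: → [9,15); WM=7
i=5 t=14 v=2: → [9,19); WM=11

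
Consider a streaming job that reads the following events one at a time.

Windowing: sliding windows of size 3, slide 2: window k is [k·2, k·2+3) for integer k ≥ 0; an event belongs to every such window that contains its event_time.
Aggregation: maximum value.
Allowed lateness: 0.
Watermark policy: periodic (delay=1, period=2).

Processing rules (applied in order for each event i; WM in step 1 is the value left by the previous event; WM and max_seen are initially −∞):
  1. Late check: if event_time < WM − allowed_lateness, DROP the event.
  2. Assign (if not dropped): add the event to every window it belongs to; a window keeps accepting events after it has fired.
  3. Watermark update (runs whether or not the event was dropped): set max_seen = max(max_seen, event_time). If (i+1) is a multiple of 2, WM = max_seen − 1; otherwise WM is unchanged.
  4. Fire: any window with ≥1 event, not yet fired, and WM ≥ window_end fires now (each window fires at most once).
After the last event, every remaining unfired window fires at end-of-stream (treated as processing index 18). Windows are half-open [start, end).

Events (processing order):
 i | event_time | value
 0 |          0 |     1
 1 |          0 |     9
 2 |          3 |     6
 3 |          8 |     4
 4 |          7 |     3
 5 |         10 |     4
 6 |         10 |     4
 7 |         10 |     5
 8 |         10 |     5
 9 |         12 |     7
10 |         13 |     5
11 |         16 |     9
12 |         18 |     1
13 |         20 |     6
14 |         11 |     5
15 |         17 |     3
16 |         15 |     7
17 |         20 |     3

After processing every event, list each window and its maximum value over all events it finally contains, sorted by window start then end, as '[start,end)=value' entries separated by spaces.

[0,3)=9 [2,5)=6 [6,9)=4 [8,11)=5 [10,13)=7 [12,15)=7 [14,17)=9 [16,19)=9 [18,21)=6 [20,23)=6

i=0 t=0 v=1: → [0,3); WM=−∞
i=1 t=0 v=9: → [0,3); WM=-1
i=2 t=3 v=6: → [2,5); WM=-1
i=3 t=8 v=4: → [8,11),[6,9); WM=7; [0,3) fires=9 [2,5) fires=6
i=4 t=7 v=3: → [6,9); WM=7
i=5 t=10 v=4: → [10,13),[8,11); WM=9; [6,9) fires=4
i=6 t=10 v=4: → [10,13),[8,11); WM=9
i=7 t=10 v=5: → [10,13),[8,11); WM=9
i=8 t=10 v=5: → [10,13),[8,11); WM=9
i=9 t=12 v=7: → [12,15),[10,13); WM=11; [8,11) fires=5
i=10 t=13 v=5: → [12,15); WM=11
i=11 t=16 v=9: → [16,19),[14,17); WM=15; [10,13) fires=7 [12,15) fires=7
i=12 t=18 v=1: → [18,21),[16,19); WM=15
i=13 t=20 v=6: → [20,23),[18,21); WM=19; [14,17) fires=9 [16,19) fires=9
i=14 t=11 v=5: DROP (t<19-0); WM=19
i=15 t=17 v=3: DROP (t<19-0); WM=19
i=16 t=15 v=7: DROP (t<19-0); WM=19
i=17 t=20 v=3: → [20,23),[18,21); WM=19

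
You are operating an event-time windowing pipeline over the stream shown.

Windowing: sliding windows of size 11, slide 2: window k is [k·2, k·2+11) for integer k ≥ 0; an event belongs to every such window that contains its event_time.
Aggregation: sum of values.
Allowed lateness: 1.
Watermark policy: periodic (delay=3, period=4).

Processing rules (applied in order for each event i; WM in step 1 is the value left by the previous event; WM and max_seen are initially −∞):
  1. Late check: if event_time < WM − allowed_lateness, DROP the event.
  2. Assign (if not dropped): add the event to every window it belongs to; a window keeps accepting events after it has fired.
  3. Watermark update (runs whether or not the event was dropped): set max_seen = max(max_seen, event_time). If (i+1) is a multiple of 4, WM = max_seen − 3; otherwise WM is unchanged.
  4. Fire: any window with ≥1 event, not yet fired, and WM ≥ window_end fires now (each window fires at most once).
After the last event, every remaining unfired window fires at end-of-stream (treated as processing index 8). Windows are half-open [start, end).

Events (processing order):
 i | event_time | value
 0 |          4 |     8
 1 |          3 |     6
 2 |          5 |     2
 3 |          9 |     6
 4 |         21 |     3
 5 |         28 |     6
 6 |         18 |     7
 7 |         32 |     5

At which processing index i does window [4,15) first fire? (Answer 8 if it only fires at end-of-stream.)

7

i=0 t=4 v=8: → [4,15),[2,13),[0,11); WM=−∞
i=1 t=3 v=6: → [2,13),[0,11); WM=−∞
i=2 t=5 v=2: → [4,15),[2,13),[0,11); WM=−∞
i=3 t=9 v=6: → [8,19),[6,17),[4,15),[2,13),[0,11); WM=6
i=4 t=21 v=3: → [20,31),[18,29),[16,27),[14,25),[12,23); WM=6
i=5 t=28 v=6: → [28,39),[26,37),[24,35),[22,33),[20,31),[18,29); WM=6
i=6 t=18 v=7: → [18,29),[16,27),[14,25),[12,23),[10,21),[8,19); WM=6
i=7 t=32 v=5: → [32,43),[30,41),[28,39),[26,37),[24,35),[22,33); WM=29; [0,11) fires=22 [2,13) fires=22 [4,15) fires=16 [6,17) fires=6 [8,19) fires=13 [10,21) fires=7 [12,23) fires=10 [14,25) fires=10 [16,27) fires=10 [18,29) fires=16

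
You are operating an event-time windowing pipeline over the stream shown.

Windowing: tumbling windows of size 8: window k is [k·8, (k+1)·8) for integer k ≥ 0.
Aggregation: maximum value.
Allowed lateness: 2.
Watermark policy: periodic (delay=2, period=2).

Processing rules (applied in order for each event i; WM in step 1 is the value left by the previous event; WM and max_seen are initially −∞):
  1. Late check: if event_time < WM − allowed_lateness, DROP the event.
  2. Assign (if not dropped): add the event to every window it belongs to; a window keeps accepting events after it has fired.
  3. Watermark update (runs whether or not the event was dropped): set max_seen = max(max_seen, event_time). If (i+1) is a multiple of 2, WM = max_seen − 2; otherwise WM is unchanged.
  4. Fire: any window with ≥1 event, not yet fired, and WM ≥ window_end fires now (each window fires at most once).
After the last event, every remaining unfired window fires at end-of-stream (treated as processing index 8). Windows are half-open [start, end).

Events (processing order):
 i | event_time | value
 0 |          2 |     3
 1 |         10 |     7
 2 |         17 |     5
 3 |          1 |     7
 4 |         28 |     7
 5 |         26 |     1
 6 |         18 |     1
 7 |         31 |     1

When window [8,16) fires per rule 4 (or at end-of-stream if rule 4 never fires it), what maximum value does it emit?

7

i=0 t=2 v=3: → [0,8); WM=−∞
i=1 t=10 v=7: → [8,16); WM=8; [0,8) fires=3
i=2 t=17 v=5: → [16,24); WM=8
i=3 t=1 v=7: DROP (t<8-2); WM=15
i=4 t=28 v=7: → [24,32); WM=15
i=5 t=26 v=1: → [24,32); WM=26; [8,16) fires=7 [16,24) fires=5
i=6 t=18 v=1: DROP (t<26-2); WM=26
i=7 t=31 v=1: → [24,32); WM=29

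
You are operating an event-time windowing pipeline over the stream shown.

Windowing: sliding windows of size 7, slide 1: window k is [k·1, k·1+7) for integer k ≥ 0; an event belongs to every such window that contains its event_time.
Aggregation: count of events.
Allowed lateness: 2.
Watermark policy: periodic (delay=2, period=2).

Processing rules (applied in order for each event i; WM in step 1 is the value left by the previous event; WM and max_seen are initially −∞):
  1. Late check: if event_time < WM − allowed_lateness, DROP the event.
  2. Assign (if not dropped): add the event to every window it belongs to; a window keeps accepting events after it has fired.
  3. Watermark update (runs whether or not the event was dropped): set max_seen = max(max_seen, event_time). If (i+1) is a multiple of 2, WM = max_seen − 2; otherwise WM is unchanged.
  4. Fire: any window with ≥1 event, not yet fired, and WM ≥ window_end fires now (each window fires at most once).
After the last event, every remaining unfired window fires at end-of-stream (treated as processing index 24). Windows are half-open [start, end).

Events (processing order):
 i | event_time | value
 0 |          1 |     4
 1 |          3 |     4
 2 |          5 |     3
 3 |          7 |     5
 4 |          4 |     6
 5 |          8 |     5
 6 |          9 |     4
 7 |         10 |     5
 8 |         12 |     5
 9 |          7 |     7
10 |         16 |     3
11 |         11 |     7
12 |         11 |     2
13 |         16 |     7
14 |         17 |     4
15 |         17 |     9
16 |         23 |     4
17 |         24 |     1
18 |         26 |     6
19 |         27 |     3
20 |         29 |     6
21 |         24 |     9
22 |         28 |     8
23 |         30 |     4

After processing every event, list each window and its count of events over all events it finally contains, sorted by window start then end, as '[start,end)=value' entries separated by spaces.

i=0 t=1 v=4: → [1,8),[0,7); WM=−∞
i=1 t=3 v=4: → [3,10),[2,9),[1,8),[0,7); WM=1
i=2 t=5 v=3: → [5,12),[4,11),[3,10),[2,9),[1,8),[0,7); WM=1
i=3 t=7 v=5: → [7,14),[6,13),[5,12),[4,11),[3,10),[2,9),[1,8); WM=5
i=4 t=4 v=6: → [4,11),[3,10),[2,9),[1,8),[0,7); WM=5
i=5 t=8 v=5: → [8,15),[7,14),[6,13),[5,12),[4,11),[3,10),[2,9); WM=6
i=6 t=9 v=4: → [9,16),[8,15),[7,14),[6,13),[5,12),[4,11),[3,10); WM=6
i=7 t=10 v=5: → [10,17),[9,16),[8,15),[7,14),[6,13),[5,12),[4,11); WM=8; [0,7) fires=4 [1,8) fires=5
i=8 t=12 v=5: → [12,19),[11,18),[10,17),[9,16),[8,15),[7,14),[6,13); WM=8
i=9 t=7 v=7: → [7,14),[6,13),[5,12),[4,11),[3,10),[2,9),[1,8); WM=10; [2,9) fires=6 [3,10) fires=7
i=10 t=16 v=3: → [16,23),[15,22),[14,21),[13,20),[12,19),[11,18),[10,17); WM=10
i=11 t=11 v=7: → [11,18),[10,17),[9,16),[8,15),[7,14),[6,13),[5,12); WM=14; [4,11) fires=7 [5,12) fires=7 [6,13) fires=7 [7,14) fires=7
i=12 t=11 v=2: DROP (t<14-2); WM=14
i=13 t=16 v=7: → [16,23),[15,22),[14,21),[13,20),[12,19),[11,18),[10,17); WM=14
i=14 t=17 v=4: → [17,24),[16,23),[15,22),[14,21),[13,20),[12,19),[11,18); WM=14
i=15 t=17 v=9: → [17,24),[16,23),[15,22),[14,21),[13,20),[12,19),[11,18); WM=15; [8,15) fires=5
i=16 t=23 v=4: → [23,30),[22,29),[21,28),[20,27),[19,26),[18,25),[17,24); WM=15
i=17 t=24 v=1: → [24,31),[23,30),[22,29),[21,28),[20,27),[19,26),[18,25); WM=22; [9,16) fires=4 [10,17) fires=5 [11,18) fires=6 [12,19) fires=5 [13,20) fires=4 [14,21) fires=4 [15,22) fires=4
i=18 t=26 v=6: → [26,33),[25,32),[24,31),[23,30),[22,29),[21,28),[20,27); WM=22
i=19 t=27 v=3: → [27,34),[26,33),[25,32),[24,31),[23,30),[22,29),[21,28); WM=25; [16,23) fires=4 [17,24) fires=3 [18,25) fires=2
i=20 t=29 v=6: → [29,36),[28,35),[27,34),[26,33),[25,32),[24,31),[23,30); WM=25
i=21 t=24 v=9: → [24,31),[23,30),[22,29),[21,28),[20,27),[19,26),[18,25); WM=27; [19,26) fires=3 [20,27) fires=4
i=22 t=28 v=8: → [28,35),[27,34),[26,33),[25,32),[24,31),[23,30),[22,29); WM=27
i=23 t=30 v=4: → [30,37),[29,36),[28,35),[27,34),[26,33),[25,32),[24,31); WM=28; [21,28) fires=5

[0,7)=4 [1,8)=6 [2,9)=6 [3,10)=7 [4,11)=7 [5,12)=7 [6,13)=7 [7,14)=7 [8,15)=5 [9,16)=4 [10,17)=5 [11,18)=6 [12,19)=5 [13,20)=4 [14,21)=4 [15,22)=4 [16,23)=4 [17,24)=3 [18,25)=3 [19,26)=3 [20,27)=4 [21,28)=5 [22,29)=6 [23,30)=7 [24,31)=7 [25,32)=5 [26,33)=5 [27,34)=4 [28,35)=3 [29,36)=2 [30,37)=1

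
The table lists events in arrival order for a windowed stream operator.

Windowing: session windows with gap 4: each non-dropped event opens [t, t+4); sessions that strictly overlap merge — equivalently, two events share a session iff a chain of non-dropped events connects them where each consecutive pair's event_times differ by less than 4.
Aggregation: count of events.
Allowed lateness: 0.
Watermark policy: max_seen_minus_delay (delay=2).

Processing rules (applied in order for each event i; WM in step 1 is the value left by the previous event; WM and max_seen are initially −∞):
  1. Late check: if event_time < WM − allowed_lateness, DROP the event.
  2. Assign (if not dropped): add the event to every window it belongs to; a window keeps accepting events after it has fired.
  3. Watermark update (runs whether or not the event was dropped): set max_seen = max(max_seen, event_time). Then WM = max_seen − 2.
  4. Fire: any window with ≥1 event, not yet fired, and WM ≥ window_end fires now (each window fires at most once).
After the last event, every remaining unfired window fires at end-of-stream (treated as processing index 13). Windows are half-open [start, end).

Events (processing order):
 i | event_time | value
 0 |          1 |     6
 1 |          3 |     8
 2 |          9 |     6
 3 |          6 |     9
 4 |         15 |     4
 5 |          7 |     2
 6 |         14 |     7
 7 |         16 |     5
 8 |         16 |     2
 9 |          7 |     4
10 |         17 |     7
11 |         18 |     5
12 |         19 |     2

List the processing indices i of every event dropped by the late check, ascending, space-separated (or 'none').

i=0 t=1 v=6: → [1,5); WM=-1
i=1 t=3 v=8: → [1,7); WM=1
i=2 t=9 v=6: → [9,13); WM=7
i=3 t=6 v=9: DROP (t<7-0); WM=7
i=4 t=15 v=4: → [15,19); WM=13
i=5 t=7 v=2: DROP (t<13-0); WM=13
i=6 t=14 v=7: → [14,19); WM=13
i=7 t=16 v=5: → [14,20); WM=14
i=8 t=16 v=2: → [14,20); WM=14
i=9 t=7 v=4: DROP (t<14-0); WM=14
i=10 t=17 v=7: → [14,21); WM=15
i=11 t=18 v=5: → [14,22); WM=16
i=12 t=19 v=2: → [14,23); WM=17

3 5 9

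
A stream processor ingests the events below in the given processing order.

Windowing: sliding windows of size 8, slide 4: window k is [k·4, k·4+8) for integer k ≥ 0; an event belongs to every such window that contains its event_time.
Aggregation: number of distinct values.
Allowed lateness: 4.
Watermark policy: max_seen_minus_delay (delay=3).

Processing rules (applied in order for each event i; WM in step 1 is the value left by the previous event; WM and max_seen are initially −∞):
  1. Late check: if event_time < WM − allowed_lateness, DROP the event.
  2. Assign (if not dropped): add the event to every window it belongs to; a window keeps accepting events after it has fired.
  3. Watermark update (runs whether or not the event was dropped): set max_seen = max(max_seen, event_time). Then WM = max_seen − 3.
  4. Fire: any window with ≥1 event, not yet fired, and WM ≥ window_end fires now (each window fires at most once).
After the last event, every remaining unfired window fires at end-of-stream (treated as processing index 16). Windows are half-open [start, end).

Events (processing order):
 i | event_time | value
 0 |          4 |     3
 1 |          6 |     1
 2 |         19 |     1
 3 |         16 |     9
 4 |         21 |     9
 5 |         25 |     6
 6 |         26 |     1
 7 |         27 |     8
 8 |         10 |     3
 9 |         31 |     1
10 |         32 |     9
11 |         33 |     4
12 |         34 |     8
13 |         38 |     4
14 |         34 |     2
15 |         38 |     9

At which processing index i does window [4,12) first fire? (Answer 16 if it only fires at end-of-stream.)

2

i=0 t=4 v=3: → [4,12),[0,8); WM=1
i=1 t=6 v=1: → [4,12),[0,8); WM=3
i=2 t=19 v=1: → [16,24),[12,20); WM=16; [0,8) fires=2 [4,12) fires=2
i=3 t=16 v=9: → [16,24),[12,20); WM=16
i=4 t=21 v=9: → [20,28),[16,24); WM=18
i=5 t=25 v=6: → [24,32),[20,28); WM=22; [12,20) fires=2
i=6 t=26 v=1: → [24,32),[20,28); WM=23
i=7 t=27 v=8: → [24,32),[20,28); WM=24; [16,24) fires=2
i=8 t=10 v=3: DROP (t<24-4); WM=24
i=9 t=31 v=1: → [28,36),[24,32); WM=28; [20,28) fires=4
i=10 t=32 v=9: → [32,40),[28,36); WM=29
i=11 t=33 v=4: → [32,40),[28,36); WM=30
i=12 t=34 v=8: → [32,40),[28,36); WM=31
i=13 t=38 v=4: → [36,44),[32,40); WM=35; [24,32) fires=3
i=14 t=34 v=2: → [32,40),[28,36); WM=35
i=15 t=38 v=9: → [36,44),[32,40); WM=35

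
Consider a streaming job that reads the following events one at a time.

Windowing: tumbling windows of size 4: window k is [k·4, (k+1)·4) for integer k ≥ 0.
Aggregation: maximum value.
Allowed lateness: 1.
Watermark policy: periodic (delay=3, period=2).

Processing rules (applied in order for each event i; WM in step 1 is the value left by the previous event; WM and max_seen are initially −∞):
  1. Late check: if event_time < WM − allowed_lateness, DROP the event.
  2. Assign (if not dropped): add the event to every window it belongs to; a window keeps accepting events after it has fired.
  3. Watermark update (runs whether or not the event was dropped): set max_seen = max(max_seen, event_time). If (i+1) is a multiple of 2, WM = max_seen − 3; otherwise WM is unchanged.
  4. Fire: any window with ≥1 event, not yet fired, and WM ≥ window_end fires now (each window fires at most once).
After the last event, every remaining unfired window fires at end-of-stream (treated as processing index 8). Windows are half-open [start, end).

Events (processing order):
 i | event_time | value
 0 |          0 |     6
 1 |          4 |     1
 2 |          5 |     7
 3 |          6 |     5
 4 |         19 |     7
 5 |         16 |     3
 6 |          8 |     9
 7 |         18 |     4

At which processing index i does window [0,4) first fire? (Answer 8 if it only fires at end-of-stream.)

i=0 t=0 v=6: → [0,4); WM=−∞
i=1 t=4 v=1: → [4,8); WM=1
i=2 t=5 v=7: → [4,8); WM=1
i=3 t=6 v=5: → [4,8); WM=3
i=4 t=19 v=7: → [16,20); WM=3
i=5 t=16 v=3: → [16,20); WM=16; [0,4) fires=6 [4,8) fires=7
i=6 t=8 v=9: DROP (t<16-1); WM=16
i=7 t=18 v=4: → [16,20); WM=16

5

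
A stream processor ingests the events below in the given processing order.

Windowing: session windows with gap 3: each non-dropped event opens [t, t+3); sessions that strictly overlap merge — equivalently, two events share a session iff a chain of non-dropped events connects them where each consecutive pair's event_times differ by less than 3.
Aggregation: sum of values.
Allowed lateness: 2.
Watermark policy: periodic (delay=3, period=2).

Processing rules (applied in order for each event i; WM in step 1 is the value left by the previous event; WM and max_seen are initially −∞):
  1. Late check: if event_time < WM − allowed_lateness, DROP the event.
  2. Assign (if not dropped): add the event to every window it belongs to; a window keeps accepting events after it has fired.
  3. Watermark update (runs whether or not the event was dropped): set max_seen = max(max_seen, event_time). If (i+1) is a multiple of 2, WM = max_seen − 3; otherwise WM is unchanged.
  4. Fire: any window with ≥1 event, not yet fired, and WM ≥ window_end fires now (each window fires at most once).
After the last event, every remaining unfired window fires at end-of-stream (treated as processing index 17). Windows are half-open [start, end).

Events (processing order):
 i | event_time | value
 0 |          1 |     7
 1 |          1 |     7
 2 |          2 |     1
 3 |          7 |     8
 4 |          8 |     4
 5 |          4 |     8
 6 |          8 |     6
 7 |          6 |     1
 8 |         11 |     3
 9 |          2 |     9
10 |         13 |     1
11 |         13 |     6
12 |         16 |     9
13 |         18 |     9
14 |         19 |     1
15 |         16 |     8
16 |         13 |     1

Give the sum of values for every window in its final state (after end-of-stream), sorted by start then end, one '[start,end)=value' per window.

i=0 t=1 v=7: → [1,4); WM=−∞
i=1 t=1 v=7: → [1,4); WM=-2
i=2 t=2 v=1: → [1,5); WM=-2
i=3 t=7 v=8: → [7,10); WM=4
i=4 t=8 v=4: → [7,11); WM=4
i=5 t=4 v=8: → [1,7); WM=5
i=6 t=8 v=6: → [7,11); WM=5
i=7 t=6 v=1: → [1,11); WM=5
i=8 t=11 v=3: → [11,14); WM=5
i=9 t=2 v=9: DROP (t<5-2); WM=8
i=10 t=13 v=1: → [11,16); WM=8
i=11 t=13 v=6: → [11,16); WM=10
i=12 t=16 v=9: → [16,19); WM=10
i=13 t=18 v=9: → [16,21); WM=15
i=14 t=19 v=1: → [16,22); WM=15
i=15 t=16 v=8: → [16,22); WM=16
i=16 t=13 v=1: DROP (t<16-2); WM=16

[1,11)=42 [11,16)=10 [16,22)=27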